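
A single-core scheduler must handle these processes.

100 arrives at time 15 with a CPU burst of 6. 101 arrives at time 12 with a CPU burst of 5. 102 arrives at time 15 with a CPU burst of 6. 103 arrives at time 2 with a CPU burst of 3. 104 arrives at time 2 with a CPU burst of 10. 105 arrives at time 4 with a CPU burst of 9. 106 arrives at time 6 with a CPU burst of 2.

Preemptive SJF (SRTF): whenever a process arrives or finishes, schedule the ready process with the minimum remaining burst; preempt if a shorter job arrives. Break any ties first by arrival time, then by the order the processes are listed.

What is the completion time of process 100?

27

Schedule: | idle 0-2 | 103 2-5 | 105 5-6 | 106 6-8 | 105 8-16 | 101 16-21 | 100 21-27 | 102 27-33 | 104 33-43 |
Completion: 100=27  101=21  102=33  103=5  104=43  105=16  106=8
Turnaround (C−A): 100=12  101=9  102=18  103=3  104=41  105=12  106=2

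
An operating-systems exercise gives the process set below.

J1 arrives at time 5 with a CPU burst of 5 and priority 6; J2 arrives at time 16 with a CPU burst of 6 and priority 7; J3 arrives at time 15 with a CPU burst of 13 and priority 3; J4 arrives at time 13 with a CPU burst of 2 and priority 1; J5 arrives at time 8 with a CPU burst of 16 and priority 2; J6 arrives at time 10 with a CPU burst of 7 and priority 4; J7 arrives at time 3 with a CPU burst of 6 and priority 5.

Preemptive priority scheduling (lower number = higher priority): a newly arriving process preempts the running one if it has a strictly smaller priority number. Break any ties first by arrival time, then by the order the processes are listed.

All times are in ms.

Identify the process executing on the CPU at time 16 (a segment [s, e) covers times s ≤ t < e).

Gantt: | idle 0-3 | J7 3-8 | J5 8-13 | J4 13-15 | J5 15-26 | J3 26-39 | J6 39-46 | J7 46-47 | J1 47-52 | J2 52-58 |
Completion: J1=52  J2=58  J3=39  J4=15  J5=26  J6=46  J7=47
Turnaround (C−A): J1=47  J2=42  J3=24  J4=2  J5=18  J6=36  J7=44

J5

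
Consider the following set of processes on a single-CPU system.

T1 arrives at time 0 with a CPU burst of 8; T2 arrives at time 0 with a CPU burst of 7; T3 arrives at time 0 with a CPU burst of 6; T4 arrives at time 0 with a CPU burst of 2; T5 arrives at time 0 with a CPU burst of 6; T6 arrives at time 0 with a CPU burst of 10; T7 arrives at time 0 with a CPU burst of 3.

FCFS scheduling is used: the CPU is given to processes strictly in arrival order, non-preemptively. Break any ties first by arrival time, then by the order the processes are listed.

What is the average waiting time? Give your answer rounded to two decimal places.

Timeline: | T1 0-8 | T2 8-15 | T3 15-21 | T4 21-23 | T5 23-29 | T6 29-39 | T7 39-42 |
Completion: T1=8  T2=15  T3=21  T4=23  T5=29  T6=39  T7=42
Waiting times: T1=0, T2=8, T3=15, T4=21, T5=23, T6=29, T7=39
Average waiting = (0+8+15+21+23+29+39) / 7 = 135/7 = 19.29

19.29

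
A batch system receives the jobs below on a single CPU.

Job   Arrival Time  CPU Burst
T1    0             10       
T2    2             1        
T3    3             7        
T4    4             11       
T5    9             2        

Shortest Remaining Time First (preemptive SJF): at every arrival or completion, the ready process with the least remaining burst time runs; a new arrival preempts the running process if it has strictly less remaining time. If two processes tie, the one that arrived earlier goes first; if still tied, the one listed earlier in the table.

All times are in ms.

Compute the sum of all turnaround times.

58

Schedule: | T1 0-2 | T2 2-3 | T3 3-10 | T5 10-12 | T1 12-20 | T4 20-31 |
Completion: T1=20  T2=3  T3=10  T4=31  T5=12
Turnaround (C−A): T1=20  T2=1  T3=7  T4=27  T5=3
Turnaround = completion − arrival: T1=20, T2=1, T3=7, T4=27, T5=3
Total turnaround = 20 + 1 + 7 + 27 + 3 = 58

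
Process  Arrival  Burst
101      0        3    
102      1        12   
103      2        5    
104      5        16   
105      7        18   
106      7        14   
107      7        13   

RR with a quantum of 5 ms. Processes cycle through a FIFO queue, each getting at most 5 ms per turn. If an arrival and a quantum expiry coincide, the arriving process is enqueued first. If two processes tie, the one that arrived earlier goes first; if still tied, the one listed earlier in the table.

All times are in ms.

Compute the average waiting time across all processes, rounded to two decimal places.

Gantt: | 101 0-3 | 102 3-8 | 103 8-13 | 104 13-18 | 105 18-23 | 106 23-28 | 107 28-33 | 102 33-38 | 104 38-43 | 105 43-48 | 106 48-53 | 107 53-58 | 102 58-60 | 104 60-65 | 105 65-70 | 106 70-74 | 107 74-77 | 104 77-78 | 105 78-81 |
Completion: 101=3  102=60  103=13  104=78  105=81  106=74  107=77
Turnaround (C−A): 101=3  102=59  103=11  104=73  105=74  106=67  107=70
Waiting times: 101=0, 102=47, 103=6, 104=57, 105=56, 106=53, 107=57
Average waiting = (0+47+6+57+56+53+57) / 7 = 276/7 = 39.43

39.43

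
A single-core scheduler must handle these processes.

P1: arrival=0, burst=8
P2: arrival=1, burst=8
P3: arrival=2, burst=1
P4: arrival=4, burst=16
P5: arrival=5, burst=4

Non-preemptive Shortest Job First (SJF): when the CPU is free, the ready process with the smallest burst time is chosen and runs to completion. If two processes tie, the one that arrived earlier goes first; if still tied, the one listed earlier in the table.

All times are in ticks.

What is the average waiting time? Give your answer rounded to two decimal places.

7.80

Schedule: | P1 0-8 | P3 8-9 | P5 9-13 | P2 13-21 | P4 21-37 |
Completion: P1=8  P2=21  P3=9  P4=37  P5=13
Turnaround (C−A): P1=8  P2=20  P3=7  P4=33  P5=8
Waiting times: P1=0, P2=12, P3=6, P4=17, P5=4
Average waiting = (0+12+6+17+4) / 5 = 39/5 = 7.80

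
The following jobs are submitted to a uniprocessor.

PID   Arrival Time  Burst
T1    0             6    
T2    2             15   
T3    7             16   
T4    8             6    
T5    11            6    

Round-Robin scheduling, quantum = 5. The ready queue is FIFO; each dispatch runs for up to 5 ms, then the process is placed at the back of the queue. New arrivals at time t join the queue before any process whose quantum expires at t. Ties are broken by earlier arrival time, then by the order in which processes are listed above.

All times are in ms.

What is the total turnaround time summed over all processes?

154

Gantt: | T1 0-5 | T2 5-10 | T1 10-11 | T3 11-16 | T4 16-21 | T2 21-26 | T5 26-31 | T3 31-36 | T4 36-37 | T2 37-42 | T5 42-43 | T3 43-49 |
Completion: T1=11  T2=42  T3=49  T4=37  T5=43
Turnaround (C−A): T1=11  T2=40  T3=42  T4=29  T5=32
Turnaround = completion − arrival: T1=11, T2=40, T3=42, T4=29, T5=32
Total turnaround = 11 + 40 + 42 + 29 + 32 = 154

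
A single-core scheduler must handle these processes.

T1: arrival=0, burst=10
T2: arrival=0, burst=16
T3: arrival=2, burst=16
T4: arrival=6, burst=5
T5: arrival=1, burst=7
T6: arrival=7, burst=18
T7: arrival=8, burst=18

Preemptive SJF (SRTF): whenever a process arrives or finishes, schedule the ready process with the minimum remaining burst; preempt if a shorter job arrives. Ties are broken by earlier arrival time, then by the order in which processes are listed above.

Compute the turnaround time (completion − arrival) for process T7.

82

Gantt: | T1 0-1 | T5 1-8 | T4 8-13 | T1 13-22 | T2 22-38 | T3 38-54 | T6 54-72 | T7 72-90 |
Completion: T1=22  T2=38  T3=54  T4=13  T5=8  T6=72  T7=90
Turnaround(T7) = completion − arrival = 90 − 8 = 82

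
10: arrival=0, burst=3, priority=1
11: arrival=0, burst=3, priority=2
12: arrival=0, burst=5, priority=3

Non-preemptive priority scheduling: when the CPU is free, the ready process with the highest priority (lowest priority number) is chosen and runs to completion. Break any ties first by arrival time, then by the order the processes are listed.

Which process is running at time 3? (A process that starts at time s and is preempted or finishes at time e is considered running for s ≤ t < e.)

11

Timeline: | 10 0-3 | 11 3-6 | 12 6-11 |
Completion: 10=3  11=6  12=11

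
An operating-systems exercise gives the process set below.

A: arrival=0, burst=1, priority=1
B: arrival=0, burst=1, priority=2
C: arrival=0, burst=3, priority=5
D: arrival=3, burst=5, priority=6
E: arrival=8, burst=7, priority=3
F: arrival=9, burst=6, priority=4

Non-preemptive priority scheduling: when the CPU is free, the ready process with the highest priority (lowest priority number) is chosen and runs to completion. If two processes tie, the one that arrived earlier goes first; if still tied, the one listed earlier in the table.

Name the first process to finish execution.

A

Schedule: | A 0-1 | B 1-2 | C 2-5 | D 5-10 | E 10-17 | F 17-23 |
Completion: A=1  B=2  C=5  D=10  E=17  F=23
Turnaround (C−A): A=1  B=2  C=5  D=7  E=9  F=14
Finish order: A → B → C → D → E → F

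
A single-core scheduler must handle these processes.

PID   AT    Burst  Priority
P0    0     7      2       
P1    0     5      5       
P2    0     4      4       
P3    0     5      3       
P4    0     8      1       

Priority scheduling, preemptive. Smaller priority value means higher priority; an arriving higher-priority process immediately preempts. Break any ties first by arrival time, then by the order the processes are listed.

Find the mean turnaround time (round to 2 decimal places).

19.20

Gantt: | P4 0-8 | P0 8-15 | P3 15-20 | P2 20-24 | P1 24-29 |
Completion: P0=15  P1=29  P2=24  P3=20  P4=8
Turnaround times: P0=15, P1=29, P2=24, P3=20, P4=8
Average turnaround = (15+29+24+20+8) / 5 = 96/5 = 19.20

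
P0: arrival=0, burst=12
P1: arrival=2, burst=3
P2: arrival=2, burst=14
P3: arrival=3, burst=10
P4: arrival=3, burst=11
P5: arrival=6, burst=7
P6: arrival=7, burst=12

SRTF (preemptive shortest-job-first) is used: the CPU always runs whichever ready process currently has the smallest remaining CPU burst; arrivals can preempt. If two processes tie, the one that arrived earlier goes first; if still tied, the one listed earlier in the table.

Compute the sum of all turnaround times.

216

Schedule: | P0 0-2 | P1 2-5 | P0 5-6 | P5 6-13 | P0 13-22 | P3 22-32 | P4 32-43 | P6 43-55 | P2 55-69 |
Completion: P0=22  P1=5  P2=69  P3=32  P4=43  P5=13  P6=55
Turnaround (C−A): P0=22  P1=3  P2=67  P3=29  P4=40  P5=7  P6=48
Turnaround = completion − arrival: P0=22, P1=3, P2=67, P3=29, P4=40, P5=7, P6=48
Total turnaround = 22 + 3 + 67 + 29 + 40 + 7 + 48 = 216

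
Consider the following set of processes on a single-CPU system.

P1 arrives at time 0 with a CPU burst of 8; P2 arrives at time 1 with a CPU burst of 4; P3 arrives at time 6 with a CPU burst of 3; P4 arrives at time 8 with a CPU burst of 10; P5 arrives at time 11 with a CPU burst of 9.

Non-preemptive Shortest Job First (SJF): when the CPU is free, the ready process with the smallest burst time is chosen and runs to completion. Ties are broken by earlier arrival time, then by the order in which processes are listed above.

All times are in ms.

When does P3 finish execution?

Gantt: | P1 0-8 | P3 8-11 | P2 11-15 | P5 15-24 | P4 24-34 |
Completion: P1=8  P2=15  P3=11  P4=34  P5=24
Turnaround (C−A): P1=8  P2=14  P3=5  P4=26  P5=13

11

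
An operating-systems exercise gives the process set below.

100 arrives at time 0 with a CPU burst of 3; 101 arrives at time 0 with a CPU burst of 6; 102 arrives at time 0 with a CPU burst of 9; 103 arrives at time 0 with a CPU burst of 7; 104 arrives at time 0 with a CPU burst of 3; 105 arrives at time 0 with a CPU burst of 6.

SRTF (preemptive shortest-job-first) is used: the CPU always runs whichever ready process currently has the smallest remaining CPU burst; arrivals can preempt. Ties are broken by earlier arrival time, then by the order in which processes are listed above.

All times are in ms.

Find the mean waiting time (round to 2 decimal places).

10.67

Timeline: | 100 0-3 | 104 3-6 | 101 6-12 | 105 12-18 | 103 18-25 | 102 25-34 |
Completion: 100=3  101=12  102=34  103=25  104=6  105=18
Turnaround (C−A): 100=3  101=12  102=34  103=25  104=6  105=18
Waiting times: 100=0, 101=6, 102=25, 103=18, 104=3, 105=12
Average waiting = (0+6+25+18+3+12) / 6 = 64/6 = 10.67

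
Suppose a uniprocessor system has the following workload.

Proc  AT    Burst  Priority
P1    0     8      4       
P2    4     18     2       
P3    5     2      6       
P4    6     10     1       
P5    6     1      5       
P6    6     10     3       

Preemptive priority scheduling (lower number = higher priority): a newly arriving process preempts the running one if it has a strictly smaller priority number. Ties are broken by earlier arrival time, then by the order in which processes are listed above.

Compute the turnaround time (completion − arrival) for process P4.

Timeline: | P1 0-4 | P2 4-6 | P4 6-16 | P2 16-32 | P6 32-42 | P1 42-46 | P5 46-47 | P3 47-49 |
Completion: P1=46  P2=32  P3=49  P4=16  P5=47  P6=42
Turnaround(P4) = completion − arrival = 16 − 6 = 10

10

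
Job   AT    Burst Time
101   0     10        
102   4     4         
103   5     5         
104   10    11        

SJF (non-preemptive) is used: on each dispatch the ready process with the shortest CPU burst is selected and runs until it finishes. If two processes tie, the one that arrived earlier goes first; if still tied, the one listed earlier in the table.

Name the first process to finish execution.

Gantt: | 101 0-10 | 102 10-14 | 103 14-19 | 104 19-30 |
Completion: 101=10  102=14  103=19  104=30
Turnaround (C−A): 101=10  102=10  103=14  104=20
Finish order: 101 → 102 → 103 → 104

101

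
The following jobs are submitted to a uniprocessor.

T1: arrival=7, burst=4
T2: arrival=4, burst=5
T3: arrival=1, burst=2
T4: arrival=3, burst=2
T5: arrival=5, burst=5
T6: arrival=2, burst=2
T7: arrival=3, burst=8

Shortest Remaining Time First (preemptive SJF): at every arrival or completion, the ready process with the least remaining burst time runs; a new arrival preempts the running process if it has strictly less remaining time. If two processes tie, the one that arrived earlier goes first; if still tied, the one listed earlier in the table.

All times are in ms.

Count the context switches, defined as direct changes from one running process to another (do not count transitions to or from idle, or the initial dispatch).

6

Gantt: | idle 0-1 | T3 1-3 | T6 3-5 | T4 5-7 | T1 7-11 | T2 11-16 | T5 16-21 | T7 21-29 |
Completion: T1=11  T2=16  T3=3  T4=7  T5=21  T6=5  T7=29
Turnaround (C−A): T1=4  T2=12  T3=2  T4=4  T5=16  T6=3  T7=26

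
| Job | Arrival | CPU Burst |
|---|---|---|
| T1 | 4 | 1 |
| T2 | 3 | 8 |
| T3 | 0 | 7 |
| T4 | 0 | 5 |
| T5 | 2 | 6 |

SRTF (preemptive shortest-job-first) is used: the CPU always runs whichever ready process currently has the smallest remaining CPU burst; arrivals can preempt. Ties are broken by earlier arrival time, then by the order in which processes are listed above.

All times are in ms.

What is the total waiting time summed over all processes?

33

Gantt: | T4 0-5 | T1 5-6 | T5 6-12 | T3 12-19 | T2 19-27 |
Completion: T1=6  T2=27  T3=19  T4=5  T5=12
Turnaround (C−A): T1=2  T2=24  T3=19  T4=5  T5=10
Waiting = turnaround − burst: T1=1, T2=16, T3=12, T4=0, T5=4
Total waiting = 1 + 16 + 12 + 0 + 4 = 33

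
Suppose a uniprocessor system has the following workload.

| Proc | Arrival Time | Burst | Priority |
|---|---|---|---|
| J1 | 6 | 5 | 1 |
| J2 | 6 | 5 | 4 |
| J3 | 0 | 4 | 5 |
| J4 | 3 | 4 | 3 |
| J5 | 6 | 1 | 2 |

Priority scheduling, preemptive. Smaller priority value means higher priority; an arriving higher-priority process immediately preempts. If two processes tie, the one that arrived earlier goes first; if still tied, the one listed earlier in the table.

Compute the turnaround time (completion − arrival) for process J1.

Schedule: | J3 0-3 | J4 3-6 | J1 6-11 | J5 11-12 | J4 12-13 | J2 13-18 | J3 18-19 |
Completion: J1=11  J2=18  J3=19  J4=13  J5=12
Turnaround (C−A): J1=5  J2=12  J3=19  J4=10  J5=6
Turnaround(J1) = completion − arrival = 11 − 6 = 5

5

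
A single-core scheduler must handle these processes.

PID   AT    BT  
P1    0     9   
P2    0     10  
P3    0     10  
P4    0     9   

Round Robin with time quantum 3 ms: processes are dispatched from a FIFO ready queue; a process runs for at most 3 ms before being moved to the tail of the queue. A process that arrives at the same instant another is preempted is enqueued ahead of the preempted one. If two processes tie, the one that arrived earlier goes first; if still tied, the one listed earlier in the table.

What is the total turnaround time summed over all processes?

138

Timeline: | P1 0-3 | P2 3-6 | P3 6-9 | P4 9-12 | P1 12-15 | P2 15-18 | P3 18-21 | P4 21-24 | P1 24-27 | P2 27-30 | P3 30-33 | P4 33-36 | P2 36-37 | P3 37-38 |
Completion: P1=27  P2=37  P3=38  P4=36
Turnaround (C−A): P1=27  P2=37  P3=38  P4=36
Turnaround = completion − arrival: P1=27, P2=37, P3=38, P4=36
Total turnaround = 27 + 37 + 38 + 36 = 138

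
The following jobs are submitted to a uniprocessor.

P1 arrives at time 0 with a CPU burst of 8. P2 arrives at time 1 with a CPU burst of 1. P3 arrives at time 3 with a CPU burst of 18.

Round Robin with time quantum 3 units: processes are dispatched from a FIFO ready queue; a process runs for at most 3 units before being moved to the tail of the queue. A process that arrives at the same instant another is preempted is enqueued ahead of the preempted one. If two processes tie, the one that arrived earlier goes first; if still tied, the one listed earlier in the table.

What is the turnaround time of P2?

3

Timeline: | P1 0-3 | P2 3-4 | P3 4-7 | P1 7-10 | P3 10-13 | P1 13-15 | P3 15-27 |
Completion: P1=15  P2=4  P3=27
Turnaround(P2) = completion − arrival = 4 − 1 = 3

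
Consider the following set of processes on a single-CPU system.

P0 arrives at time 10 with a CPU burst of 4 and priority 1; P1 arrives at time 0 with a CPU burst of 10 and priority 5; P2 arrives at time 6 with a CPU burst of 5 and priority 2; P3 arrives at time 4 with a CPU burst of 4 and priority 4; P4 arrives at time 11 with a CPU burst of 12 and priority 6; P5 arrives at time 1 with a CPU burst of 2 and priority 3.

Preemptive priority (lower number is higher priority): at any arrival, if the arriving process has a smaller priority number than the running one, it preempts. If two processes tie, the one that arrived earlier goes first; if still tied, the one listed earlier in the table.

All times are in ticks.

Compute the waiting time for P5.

0

Gantt: | P1 0-1 | P5 1-3 | P1 3-4 | P3 4-6 | P2 6-10 | P0 10-14 | P2 14-15 | P3 15-17 | P1 17-25 | P4 25-37 |
Completion: P0=14  P1=25  P2=15  P3=17  P4=37  P5=3
Waiting(P5) = turnaround − burst = 2 − 2 = 0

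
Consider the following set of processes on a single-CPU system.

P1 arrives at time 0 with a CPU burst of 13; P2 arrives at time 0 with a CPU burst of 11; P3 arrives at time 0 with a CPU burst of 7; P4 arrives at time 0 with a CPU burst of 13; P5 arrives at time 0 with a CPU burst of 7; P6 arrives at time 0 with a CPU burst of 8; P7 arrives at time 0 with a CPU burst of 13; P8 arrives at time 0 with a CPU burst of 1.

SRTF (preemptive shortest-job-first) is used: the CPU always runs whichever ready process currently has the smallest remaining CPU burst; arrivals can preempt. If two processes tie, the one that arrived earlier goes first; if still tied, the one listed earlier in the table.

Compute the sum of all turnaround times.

261

Gantt: | P8 0-1 | P3 1-8 | P5 8-15 | P6 15-23 | P2 23-34 | P1 34-47 | P4 47-60 | P7 60-73 |
Completion: P1=47  P2=34  P3=8  P4=60  P5=15  P6=23  P7=73  P8=1
Turnaround (C−A): P1=47  P2=34  P3=8  P4=60  P5=15  P6=23  P7=73  P8=1
Turnaround = completion − arrival: P1=47, P2=34, P3=8, P4=60, P5=15, P6=23, P7=73, P8=1
Total turnaround = 47 + 34 + 8 + 60 + 15 + 23 + 73 + 1 = 261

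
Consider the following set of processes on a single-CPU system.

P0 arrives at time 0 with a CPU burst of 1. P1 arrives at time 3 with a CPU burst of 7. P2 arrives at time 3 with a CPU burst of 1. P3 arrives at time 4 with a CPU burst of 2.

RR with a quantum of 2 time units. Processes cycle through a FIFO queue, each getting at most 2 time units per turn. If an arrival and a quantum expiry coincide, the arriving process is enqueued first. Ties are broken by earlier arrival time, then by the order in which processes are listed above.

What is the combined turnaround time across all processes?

Timeline: | P0 0-1 | idle 1-3 | P1 3-5 | P2 5-6 | P3 6-8 | P1 8-13 |
Completion: P0=1  P1=13  P2=6  P3=8
Turnaround = completion − arrival: P0=1, P1=10, P2=3, P3=4
Total turnaround = 1 + 10 + 3 + 4 = 18

18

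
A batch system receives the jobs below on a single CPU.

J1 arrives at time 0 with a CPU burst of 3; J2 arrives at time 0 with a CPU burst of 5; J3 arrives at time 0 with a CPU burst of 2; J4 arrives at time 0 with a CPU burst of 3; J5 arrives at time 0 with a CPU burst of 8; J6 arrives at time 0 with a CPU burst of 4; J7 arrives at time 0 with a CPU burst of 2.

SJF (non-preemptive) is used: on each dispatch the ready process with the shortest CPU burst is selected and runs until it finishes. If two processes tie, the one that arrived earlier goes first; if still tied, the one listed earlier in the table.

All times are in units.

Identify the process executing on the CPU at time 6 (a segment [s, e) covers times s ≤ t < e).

J1

Timeline: | J3 0-2 | J7 2-4 | J1 4-7 | J4 7-10 | J6 10-14 | J2 14-19 | J5 19-27 |
Completion: J1=7  J2=19  J3=2  J4=10  J5=27  J6=14  J7=4
Turnaround (C−A): J1=7  J2=19  J3=2  J4=10  J5=27  J6=14  J7=4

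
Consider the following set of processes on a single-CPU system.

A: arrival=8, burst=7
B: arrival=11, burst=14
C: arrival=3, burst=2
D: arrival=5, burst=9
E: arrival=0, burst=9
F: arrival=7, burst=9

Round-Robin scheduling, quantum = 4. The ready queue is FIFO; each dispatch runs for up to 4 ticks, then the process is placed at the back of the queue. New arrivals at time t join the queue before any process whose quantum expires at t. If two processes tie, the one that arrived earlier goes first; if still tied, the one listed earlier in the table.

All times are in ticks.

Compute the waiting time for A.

23

Timeline: | E 0-4 | C 4-6 | E 6-10 | D 10-14 | F 14-18 | A 18-22 | E 22-23 | B 23-27 | D 27-31 | F 31-35 | A 35-38 | B 38-42 | D 42-43 | F 43-44 | B 44-50 |
Completion: A=38  B=50  C=6  D=43  E=23  F=44
Waiting(A) = turnaround − burst = 30 − 7 = 23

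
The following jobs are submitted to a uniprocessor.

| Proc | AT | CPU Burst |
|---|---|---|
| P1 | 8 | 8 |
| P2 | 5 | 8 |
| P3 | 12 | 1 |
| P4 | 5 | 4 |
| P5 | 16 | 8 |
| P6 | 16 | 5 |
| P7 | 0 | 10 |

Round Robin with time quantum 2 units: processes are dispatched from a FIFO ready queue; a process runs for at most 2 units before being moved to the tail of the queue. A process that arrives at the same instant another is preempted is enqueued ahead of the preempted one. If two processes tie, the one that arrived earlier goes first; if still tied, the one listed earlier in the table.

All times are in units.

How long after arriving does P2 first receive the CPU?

1

Schedule: | P7 0-6 | P2 6-8 | P4 8-10 | P7 10-12 | P1 12-14 | P2 14-16 | P4 16-18 | P3 18-19 | P7 19-21 | P1 21-23 | P5 23-25 | P6 25-27 | P2 27-29 | P1 29-31 | P5 31-33 | P6 33-35 | P2 35-37 | P1 37-39 | P5 39-41 | P6 41-42 | P5 42-44 |
Completion: P1=39  P2=37  P3=19  P4=18  P5=44  P6=42  P7=21
Turnaround (C−A): P1=31  P2=32  P3=7  P4=13  P5=28  P6=26  P7=21
Response(P2) = first start − arrival = 6 − 5 = 1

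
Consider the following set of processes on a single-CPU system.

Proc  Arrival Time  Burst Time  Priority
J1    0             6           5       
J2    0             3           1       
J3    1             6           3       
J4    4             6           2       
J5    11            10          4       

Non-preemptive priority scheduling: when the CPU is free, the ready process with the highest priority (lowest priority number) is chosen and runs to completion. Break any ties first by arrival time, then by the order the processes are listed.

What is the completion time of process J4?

15

Timeline: | J2 0-3 | J3 3-9 | J4 9-15 | J5 15-25 | J1 25-31 |
Completion: J1=31  J2=3  J3=9  J4=15  J5=25
Turnaround (C−A): J1=31  J2=3  J3=8  J4=11  J5=14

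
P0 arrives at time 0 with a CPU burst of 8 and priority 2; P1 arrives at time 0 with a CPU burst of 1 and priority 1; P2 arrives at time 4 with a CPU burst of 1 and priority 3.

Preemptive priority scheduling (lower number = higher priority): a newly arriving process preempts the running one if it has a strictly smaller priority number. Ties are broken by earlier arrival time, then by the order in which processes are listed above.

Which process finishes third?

Gantt: | P1 0-1 | P0 1-9 | P2 9-10 |
Completion: P0=9  P1=1  P2=10
Turnaround (C−A): P0=9  P1=1  P2=6
Finish order: P1 → P0 → P2

P2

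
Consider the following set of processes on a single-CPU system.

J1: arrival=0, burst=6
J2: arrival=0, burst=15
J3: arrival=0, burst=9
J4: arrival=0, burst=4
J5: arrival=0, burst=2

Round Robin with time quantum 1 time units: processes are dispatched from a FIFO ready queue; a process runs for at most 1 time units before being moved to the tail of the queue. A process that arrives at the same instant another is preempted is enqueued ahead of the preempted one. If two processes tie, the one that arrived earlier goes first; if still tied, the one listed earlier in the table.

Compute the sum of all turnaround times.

Timeline: | J1 0-1 | J2 1-2 | J3 2-3 | J4 3-4 | J5 4-5 | J1 5-6 | J2 6-7 | J3 7-8 | J4 8-9 | J5 9-10 | J1 10-11 | J2 11-12 | J3 12-13 | J4 13-14 | J1 14-15 | J2 15-16 | J3 16-17 | J4 17-18 | J1 18-19 | J2 19-20 | J3 20-21 | J1 21-22 | J2 22-23 | J3 23-24 | J2 24-25 | J3 25-26 | J2 26-27 | J3 27-28 | J2 28-29 | J3 29-30 | J2 30-36 |
Completion: J1=22  J2=36  J3=30  J4=18  J5=10
Turnaround (C−A): J1=22  J2=36  J3=30  J4=18  J5=10
Turnaround = completion − arrival: J1=22, J2=36, J3=30, J4=18, J5=10
Total turnaround = 22 + 36 + 30 + 18 + 10 = 116

116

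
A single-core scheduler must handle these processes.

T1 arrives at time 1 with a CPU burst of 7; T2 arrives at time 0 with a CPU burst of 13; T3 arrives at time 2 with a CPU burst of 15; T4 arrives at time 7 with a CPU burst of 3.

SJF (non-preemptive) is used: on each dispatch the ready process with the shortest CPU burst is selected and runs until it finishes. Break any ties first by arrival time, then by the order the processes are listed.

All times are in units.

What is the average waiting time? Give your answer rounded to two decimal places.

10.50

Schedule: | T2 0-13 | T4 13-16 | T1 16-23 | T3 23-38 |
Completion: T1=23  T2=13  T3=38  T4=16
Waiting times: T1=15, T2=0, T3=21, T4=6
Average waiting = (15+0+21+6) / 4 = 42/4 = 10.50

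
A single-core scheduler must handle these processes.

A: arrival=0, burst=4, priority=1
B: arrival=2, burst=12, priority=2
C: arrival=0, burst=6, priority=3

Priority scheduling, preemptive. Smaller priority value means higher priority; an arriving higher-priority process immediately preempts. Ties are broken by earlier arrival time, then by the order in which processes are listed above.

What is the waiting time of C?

Timeline: | A 0-4 | B 4-16 | C 16-22 |
Completion: A=4  B=16  C=22
Turnaround (C−A): A=4  B=14  C=22
Waiting(C) = turnaround − burst = 22 − 6 = 16

16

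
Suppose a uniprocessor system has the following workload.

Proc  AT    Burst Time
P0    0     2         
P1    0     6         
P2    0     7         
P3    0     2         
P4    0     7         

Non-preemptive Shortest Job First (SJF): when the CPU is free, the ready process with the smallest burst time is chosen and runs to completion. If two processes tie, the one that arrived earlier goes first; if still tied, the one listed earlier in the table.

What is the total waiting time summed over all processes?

33

Schedule: | P0 0-2 | P3 2-4 | P1 4-10 | P2 10-17 | P4 17-24 |
Completion: P0=2  P1=10  P2=17  P3=4  P4=24
Waiting = turnaround − burst: P0=0, P1=4, P2=10, P3=2, P4=17
Total waiting = 0 + 4 + 10 + 2 + 17 = 33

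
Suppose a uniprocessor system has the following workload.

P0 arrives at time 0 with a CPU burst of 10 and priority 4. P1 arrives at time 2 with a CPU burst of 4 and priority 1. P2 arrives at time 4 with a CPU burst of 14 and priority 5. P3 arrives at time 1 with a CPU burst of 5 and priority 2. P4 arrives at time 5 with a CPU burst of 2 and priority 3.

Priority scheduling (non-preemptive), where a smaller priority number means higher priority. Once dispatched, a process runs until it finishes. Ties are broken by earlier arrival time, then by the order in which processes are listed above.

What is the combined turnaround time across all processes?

87

Timeline: | P0 0-10 | P1 10-14 | P3 14-19 | P4 19-21 | P2 21-35 |
Completion: P0=10  P1=14  P2=35  P3=19  P4=21
Turnaround (C−A): P0=10  P1=12  P2=31  P3=18  P4=16
Turnaround = completion − arrival: P0=10, P1=12, P2=31, P3=18, P4=16
Total turnaround = 10 + 12 + 31 + 18 + 16 = 87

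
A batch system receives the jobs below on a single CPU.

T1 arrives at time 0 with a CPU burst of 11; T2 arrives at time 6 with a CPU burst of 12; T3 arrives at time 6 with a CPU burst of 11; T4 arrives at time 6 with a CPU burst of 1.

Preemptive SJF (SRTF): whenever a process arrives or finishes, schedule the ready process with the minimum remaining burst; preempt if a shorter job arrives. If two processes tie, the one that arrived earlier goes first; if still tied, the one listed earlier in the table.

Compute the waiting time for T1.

1

Schedule: | T1 0-6 | T4 6-7 | T1 7-12 | T3 12-23 | T2 23-35 |
Completion: T1=12  T2=35  T3=23  T4=7
Waiting(T1) = turnaround − burst = 12 − 11 = 1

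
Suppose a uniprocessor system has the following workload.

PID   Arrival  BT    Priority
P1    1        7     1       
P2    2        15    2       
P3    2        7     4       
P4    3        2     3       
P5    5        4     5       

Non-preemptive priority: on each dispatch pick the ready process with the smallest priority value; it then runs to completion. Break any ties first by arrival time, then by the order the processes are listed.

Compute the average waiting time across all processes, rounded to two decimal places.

15.20

Timeline: | idle 0-1 | P1 1-8 | P2 8-23 | P4 23-25 | P3 25-32 | P5 32-36 |
Completion: P1=8  P2=23  P3=32  P4=25  P5=36
Turnaround (C−A): P1=7  P2=21  P3=30  P4=22  P5=31
Waiting times: P1=0, P2=6, P3=23, P4=20, P5=27
Average waiting = (0+6+23+20+27) / 5 = 76/5 = 15.20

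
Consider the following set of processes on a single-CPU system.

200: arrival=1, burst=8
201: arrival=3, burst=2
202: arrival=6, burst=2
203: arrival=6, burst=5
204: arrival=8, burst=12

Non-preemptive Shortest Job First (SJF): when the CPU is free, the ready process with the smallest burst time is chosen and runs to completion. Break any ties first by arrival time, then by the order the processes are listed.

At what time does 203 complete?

18

Schedule: | idle 0-1 | 200 1-9 | 201 9-11 | 202 11-13 | 203 13-18 | 204 18-30 |
Completion: 200=9  201=11  202=13  203=18  204=30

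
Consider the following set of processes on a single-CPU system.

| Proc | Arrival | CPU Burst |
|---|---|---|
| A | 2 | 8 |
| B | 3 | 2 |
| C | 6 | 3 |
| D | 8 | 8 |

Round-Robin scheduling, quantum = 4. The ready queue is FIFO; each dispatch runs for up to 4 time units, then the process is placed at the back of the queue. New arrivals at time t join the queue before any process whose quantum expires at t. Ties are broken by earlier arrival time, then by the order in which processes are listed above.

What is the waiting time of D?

7

Timeline: | idle 0-2 | A 2-6 | B 6-8 | C 8-11 | A 11-15 | D 15-23 |
Completion: A=15  B=8  C=11  D=23
Turnaround (C−A): A=13  B=5  C=5  D=15
Waiting(D) = turnaround − burst = 15 − 8 = 7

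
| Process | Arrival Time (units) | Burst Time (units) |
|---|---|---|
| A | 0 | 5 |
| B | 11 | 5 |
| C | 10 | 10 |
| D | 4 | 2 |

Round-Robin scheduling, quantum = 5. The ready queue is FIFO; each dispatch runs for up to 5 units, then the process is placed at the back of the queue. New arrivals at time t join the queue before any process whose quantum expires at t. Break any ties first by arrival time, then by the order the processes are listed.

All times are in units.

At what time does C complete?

25

Schedule: | A 0-5 | D 5-7 | idle 7-10 | C 10-15 | B 15-20 | C 20-25 |
Completion: A=5  B=20  C=25  D=7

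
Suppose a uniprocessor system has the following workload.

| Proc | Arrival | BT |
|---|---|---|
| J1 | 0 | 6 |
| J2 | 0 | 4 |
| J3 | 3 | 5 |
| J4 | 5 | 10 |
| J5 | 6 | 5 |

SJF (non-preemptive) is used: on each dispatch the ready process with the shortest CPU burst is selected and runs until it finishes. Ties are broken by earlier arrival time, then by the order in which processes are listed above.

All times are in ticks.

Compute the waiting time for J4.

15

Gantt: | J2 0-4 | J3 4-9 | J5 9-14 | J1 14-20 | J4 20-30 |
Completion: J1=20  J2=4  J3=9  J4=30  J5=14
Waiting(J4) = turnaround − burst = 25 − 10 = 15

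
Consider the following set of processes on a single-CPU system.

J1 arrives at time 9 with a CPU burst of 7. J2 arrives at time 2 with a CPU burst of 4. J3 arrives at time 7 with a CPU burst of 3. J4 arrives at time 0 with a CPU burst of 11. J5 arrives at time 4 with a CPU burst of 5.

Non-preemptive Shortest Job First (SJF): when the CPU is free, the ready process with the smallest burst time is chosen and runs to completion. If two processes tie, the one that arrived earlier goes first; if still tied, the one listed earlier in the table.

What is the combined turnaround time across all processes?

74

Timeline: | J4 0-11 | J3 11-14 | J2 14-18 | J5 18-23 | J1 23-30 |
Completion: J1=30  J2=18  J3=14  J4=11  J5=23
Turnaround = completion − arrival: J1=21, J2=16, J3=7, J4=11, J5=19
Total turnaround = 21 + 16 + 7 + 11 + 19 = 74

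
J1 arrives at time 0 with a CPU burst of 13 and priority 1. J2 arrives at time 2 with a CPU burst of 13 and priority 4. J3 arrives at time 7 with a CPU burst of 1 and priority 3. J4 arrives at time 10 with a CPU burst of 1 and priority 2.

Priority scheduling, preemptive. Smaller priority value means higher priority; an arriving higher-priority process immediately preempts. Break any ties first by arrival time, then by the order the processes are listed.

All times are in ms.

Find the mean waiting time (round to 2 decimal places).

Schedule: | J1 0-13 | J4 13-14 | J3 14-15 | J2 15-28 |
Completion: J1=13  J2=28  J3=15  J4=14
Turnaround (C−A): J1=13  J2=26  J3=8  J4=4
Waiting times: J1=0, J2=13, J3=7, J4=3
Average waiting = (0+13+7+3) / 4 = 23/4 = 5.75

5.75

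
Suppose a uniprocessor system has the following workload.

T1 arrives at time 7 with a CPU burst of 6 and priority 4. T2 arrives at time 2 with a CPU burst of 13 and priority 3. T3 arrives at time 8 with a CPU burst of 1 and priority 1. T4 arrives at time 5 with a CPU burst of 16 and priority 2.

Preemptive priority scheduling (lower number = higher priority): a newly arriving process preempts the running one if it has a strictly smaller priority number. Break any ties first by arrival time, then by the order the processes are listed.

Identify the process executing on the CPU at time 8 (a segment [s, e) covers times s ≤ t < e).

T3

Timeline: | idle 0-2 | T2 2-5 | T4 5-8 | T3 8-9 | T4 9-22 | T2 22-32 | T1 32-38 |
Completion: T1=38  T2=32  T3=9  T4=22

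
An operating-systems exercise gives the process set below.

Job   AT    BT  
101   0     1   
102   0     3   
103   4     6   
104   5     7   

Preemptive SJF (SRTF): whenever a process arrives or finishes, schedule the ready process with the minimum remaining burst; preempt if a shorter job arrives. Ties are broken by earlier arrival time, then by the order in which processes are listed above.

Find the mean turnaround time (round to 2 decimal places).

Schedule: | 101 0-1 | 102 1-4 | 103 4-10 | 104 10-17 |
Completion: 101=1  102=4  103=10  104=17
Turnaround times: 101=1, 102=4, 103=6, 104=12
Average turnaround = (1+4+6+12) / 4 = 23/4 = 5.75

5.75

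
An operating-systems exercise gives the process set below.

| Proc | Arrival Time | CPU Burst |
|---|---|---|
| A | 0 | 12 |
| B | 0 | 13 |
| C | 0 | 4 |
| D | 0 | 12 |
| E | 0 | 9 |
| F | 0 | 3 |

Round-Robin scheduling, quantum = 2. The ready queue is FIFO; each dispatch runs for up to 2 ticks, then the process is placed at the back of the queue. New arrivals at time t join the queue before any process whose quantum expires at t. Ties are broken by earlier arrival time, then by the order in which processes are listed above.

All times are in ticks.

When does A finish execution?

Timeline: | A 0-2 | B 2-4 | C 4-6 | D 6-8 | E 8-10 | F 10-12 | A 12-14 | B 14-16 | C 16-18 | D 18-20 | E 20-22 | F 22-23 | A 23-25 | B 25-27 | D 27-29 | E 29-31 | A 31-33 | B 33-35 | D 35-37 | E 37-39 | A 39-41 | B 41-43 | D 43-45 | E 45-46 | A 46-48 | B 48-50 | D 50-52 | B 52-53 |
Completion: A=48  B=53  C=18  D=52  E=46  F=23
Turnaround (C−A): A=48  B=53  C=18  D=52  E=46  F=23

48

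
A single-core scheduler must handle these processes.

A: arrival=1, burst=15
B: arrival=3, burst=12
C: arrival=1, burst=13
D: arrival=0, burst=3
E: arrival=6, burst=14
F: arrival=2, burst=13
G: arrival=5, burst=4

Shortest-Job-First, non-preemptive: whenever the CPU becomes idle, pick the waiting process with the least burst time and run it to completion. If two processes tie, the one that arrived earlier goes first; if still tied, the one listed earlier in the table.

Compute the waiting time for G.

Timeline: | D 0-3 | B 3-15 | G 15-19 | C 19-32 | F 32-45 | E 45-59 | A 59-74 |
Completion: A=74  B=15  C=32  D=3  E=59  F=45  G=19
Waiting(G) = turnaround − burst = 14 − 4 = 10

10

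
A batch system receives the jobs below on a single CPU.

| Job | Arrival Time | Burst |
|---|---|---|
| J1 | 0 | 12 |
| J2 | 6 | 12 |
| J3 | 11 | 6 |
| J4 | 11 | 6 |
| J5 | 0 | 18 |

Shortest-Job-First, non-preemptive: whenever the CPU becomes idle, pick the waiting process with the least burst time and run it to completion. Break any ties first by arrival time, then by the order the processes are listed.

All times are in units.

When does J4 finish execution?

Gantt: | J1 0-12 | J3 12-18 | J4 18-24 | J2 24-36 | J5 36-54 |
Completion: J1=12  J2=36  J3=18  J4=24  J5=54

24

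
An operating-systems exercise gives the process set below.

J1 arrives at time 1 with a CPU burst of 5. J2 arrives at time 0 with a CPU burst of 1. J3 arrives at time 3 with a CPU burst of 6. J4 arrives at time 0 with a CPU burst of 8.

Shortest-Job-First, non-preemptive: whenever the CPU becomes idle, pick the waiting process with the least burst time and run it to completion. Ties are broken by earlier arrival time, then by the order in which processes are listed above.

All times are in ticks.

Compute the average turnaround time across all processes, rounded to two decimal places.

8.75

Timeline: | J2 0-1 | J1 1-6 | J3 6-12 | J4 12-20 |
Completion: J1=6  J2=1  J3=12  J4=20
Turnaround (C−A): J1=5  J2=1  J3=9  J4=20
Turnaround times: J1=5, J2=1, J3=9, J4=20
Average turnaround = (5+1+9+20) / 4 = 35/4 = 8.75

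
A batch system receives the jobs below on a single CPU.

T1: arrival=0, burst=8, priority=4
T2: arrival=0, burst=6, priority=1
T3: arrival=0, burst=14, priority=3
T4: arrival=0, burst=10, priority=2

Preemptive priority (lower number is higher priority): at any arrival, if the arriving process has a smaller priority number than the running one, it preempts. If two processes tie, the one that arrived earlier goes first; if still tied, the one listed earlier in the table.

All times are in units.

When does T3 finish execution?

Schedule: | T2 0-6 | T4 6-16 | T3 16-30 | T1 30-38 |
Completion: T1=38  T2=6  T3=30  T4=16
Turnaround (C−A): T1=38  T2=6  T3=30  T4=16

30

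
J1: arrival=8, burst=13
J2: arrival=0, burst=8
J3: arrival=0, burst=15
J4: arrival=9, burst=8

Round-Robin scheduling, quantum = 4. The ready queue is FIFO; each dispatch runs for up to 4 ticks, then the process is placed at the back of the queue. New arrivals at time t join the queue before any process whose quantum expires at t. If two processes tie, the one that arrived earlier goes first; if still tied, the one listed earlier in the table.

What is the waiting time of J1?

Gantt: | J2 0-4 | J3 4-8 | J2 8-12 | J1 12-16 | J3 16-20 | J4 20-24 | J1 24-28 | J3 28-32 | J4 32-36 | J1 36-40 | J3 40-43 | J1 43-44 |
Completion: J1=44  J2=12  J3=43  J4=36
Turnaround (C−A): J1=36  J2=12  J3=43  J4=27
Waiting(J1) = turnaround − burst = 36 − 13 = 23

23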